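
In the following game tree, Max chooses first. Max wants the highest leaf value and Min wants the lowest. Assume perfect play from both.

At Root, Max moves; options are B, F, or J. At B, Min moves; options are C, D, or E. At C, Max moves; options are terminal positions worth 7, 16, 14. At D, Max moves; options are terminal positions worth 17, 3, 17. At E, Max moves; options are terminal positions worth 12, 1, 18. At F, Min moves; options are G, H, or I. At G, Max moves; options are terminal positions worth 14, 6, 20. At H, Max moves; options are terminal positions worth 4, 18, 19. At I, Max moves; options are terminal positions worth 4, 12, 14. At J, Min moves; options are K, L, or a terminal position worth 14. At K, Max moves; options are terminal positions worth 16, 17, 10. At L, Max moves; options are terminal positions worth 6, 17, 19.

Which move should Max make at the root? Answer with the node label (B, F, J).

B

C (Max): max(7, 16, 14) = 16
D (Max): max(17, 3, 17) = 17
E (Max): max(12, 1, 18) = 18
B (Min): min(16, 17, 18) = 16
G (Max): max(14, 6, 20) = 20
H (Max): max(4, 18, 19) = 19
I (Max): max(4, 12, 14) = 14
F (Min): min(20, 19, 14) = 14
K (Max): max(16, 17, 10) = 17
L (Max): max(6, 17, 19) = 19
J (Min): min(17, 19, 14) = 14
Root (Max): max(16, 14, 14) = 16
Max picks the child with the highest value: B (value 16).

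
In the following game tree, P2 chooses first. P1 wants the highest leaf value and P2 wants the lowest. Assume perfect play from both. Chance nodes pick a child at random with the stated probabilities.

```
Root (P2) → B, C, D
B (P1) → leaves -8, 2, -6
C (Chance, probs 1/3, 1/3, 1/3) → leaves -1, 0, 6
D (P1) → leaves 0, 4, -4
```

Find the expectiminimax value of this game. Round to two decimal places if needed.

1.67

B (P1): max(-8, 2, -6) = 2
C (Chance): 1/3·-1 + 1/3·0 + 1/3·6 = 1.67
D (P1): max(0, 4, -4) = 4
Root (P2): min(2, 1.67, 4) = 1.67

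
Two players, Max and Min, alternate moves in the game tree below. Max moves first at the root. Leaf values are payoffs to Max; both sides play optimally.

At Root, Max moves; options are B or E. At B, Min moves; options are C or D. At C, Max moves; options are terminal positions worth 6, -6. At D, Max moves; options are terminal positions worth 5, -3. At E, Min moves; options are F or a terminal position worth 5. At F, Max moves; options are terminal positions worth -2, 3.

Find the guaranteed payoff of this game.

5

C (Max): max(6, -6) = 6
D (Max): max(5, -3) = 5
B (Min): min(6, 5) = 5
F (Max): max(-2, 3) = 3
E (Min): min(3, 5) = 3
Root (Max): max(5, 3) = 5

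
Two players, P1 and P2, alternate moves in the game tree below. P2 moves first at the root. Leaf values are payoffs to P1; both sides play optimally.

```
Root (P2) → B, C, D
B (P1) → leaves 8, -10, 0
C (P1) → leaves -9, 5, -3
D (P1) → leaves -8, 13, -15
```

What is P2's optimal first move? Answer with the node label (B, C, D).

B (P1): max(8, -10, 0) = 8
C (P1): max(-9, 5, -3) = 5
D (P1): max(-8, 13, -15) = 13
Root (P2): min(8, 5, 13) = 5
P2 picks the child with the lowest value: C (value 5).

C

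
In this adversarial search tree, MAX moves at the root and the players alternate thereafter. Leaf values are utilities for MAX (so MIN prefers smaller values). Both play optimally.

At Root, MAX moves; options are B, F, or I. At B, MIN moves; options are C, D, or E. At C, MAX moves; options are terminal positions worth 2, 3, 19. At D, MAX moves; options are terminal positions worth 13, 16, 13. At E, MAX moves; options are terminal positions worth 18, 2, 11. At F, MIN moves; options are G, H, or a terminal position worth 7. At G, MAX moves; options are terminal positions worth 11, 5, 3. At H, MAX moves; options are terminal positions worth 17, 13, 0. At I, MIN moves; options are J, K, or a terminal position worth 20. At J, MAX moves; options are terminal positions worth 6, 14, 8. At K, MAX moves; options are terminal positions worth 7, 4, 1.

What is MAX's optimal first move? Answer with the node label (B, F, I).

B

C (MAX): max(2, 3, 19) = 19
D (MAX): max(13, 16, 13) = 16
E (MAX): max(18, 2, 11) = 18
B (MIN): min(19, 16, 18) = 16
G (MAX): max(11, 5, 3) = 11
H (MAX): max(17, 13, 0) = 17
F (MIN): min(11, 17, 7) = 7
J (MAX): max(6, 14, 8) = 14
K (MAX): max(7, 4, 1) = 7
I (MIN): min(14, 7, 20) = 7
Root (MAX): max(16, 7, 7) = 16
MAX picks the child with the highest value: B (value 16).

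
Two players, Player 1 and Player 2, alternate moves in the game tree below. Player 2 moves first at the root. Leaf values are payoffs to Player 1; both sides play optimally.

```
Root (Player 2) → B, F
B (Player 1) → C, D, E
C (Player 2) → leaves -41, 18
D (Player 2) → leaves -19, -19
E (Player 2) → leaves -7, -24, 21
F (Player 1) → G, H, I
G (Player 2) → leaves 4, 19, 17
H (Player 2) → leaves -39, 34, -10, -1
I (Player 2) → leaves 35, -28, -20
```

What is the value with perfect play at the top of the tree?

-19

C (Player 2): min(-41, 18) = -41
D (Player 2): min(-19, -19) = -19
E (Player 2): min(-7, -24, 21) = -24
B (Player 1): max(-41, -19, -24) = -19
G (Player 2): min(4, 19, 17) = 4
H (Player 2): min(-39, 34, -10, -1) = -39
I (Player 2): min(35, -28, -20) = -28
F (Player 1): max(4, -39, -28) = 4
Root (Player 2): min(-19, 4) = -19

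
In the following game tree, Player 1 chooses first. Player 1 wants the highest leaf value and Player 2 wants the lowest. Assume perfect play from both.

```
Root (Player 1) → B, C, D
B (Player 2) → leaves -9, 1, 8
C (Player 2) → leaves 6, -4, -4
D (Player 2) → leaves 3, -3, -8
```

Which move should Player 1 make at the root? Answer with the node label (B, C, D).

C

B (Player 2): min(-9, 1, 8) = -9
C (Player 2): min(6, -4, -4) = -4
D (Player 2): min(3, -3, -8) = -8
Root (Player 1): max(-9, -4, -8) = -4
Player 1 picks the child with the highest value: C (value -4).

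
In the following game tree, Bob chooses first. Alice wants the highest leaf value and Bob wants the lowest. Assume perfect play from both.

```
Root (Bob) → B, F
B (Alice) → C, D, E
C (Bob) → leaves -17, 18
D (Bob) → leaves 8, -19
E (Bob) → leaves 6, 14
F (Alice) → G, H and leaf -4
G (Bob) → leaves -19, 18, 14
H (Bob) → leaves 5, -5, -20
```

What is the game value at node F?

G: min(-19, 18, 14) = -19
H: min(5, -5, -20) = -20
F: max(-19, -20, -4) = -4

-4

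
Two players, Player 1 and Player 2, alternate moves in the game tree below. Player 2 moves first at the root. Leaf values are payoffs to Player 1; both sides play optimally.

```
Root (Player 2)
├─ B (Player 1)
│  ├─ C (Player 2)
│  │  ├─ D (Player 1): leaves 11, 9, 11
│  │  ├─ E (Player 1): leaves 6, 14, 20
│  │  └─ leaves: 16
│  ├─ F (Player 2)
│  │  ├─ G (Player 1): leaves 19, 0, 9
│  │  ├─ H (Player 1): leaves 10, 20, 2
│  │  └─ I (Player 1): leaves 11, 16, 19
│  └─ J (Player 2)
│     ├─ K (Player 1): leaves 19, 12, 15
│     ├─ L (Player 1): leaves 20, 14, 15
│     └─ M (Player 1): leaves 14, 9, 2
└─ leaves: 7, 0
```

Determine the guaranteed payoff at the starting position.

D (Player 1): max(11, 9, 11) = 11
E (Player 1): max(6, 14, 20) = 20
C (Player 2): min(11, 20, 16) = 11
G (Player 1): max(19, 0, 9) = 19
H (Player 1): max(10, 20, 2) = 20
I (Player 1): max(11, 16, 19) = 19
F (Player 2): min(19, 20, 19) = 19
K (Player 1): max(19, 12, 15) = 19
L (Player 1): max(20, 14, 15) = 20
M (Player 1): max(14, 9, 2) = 14
J (Player 2): min(19, 20, 14) = 14
B (Player 1): max(11, 19, 14) = 19
Root (Player 2): min(19, 7, 0) = 0

0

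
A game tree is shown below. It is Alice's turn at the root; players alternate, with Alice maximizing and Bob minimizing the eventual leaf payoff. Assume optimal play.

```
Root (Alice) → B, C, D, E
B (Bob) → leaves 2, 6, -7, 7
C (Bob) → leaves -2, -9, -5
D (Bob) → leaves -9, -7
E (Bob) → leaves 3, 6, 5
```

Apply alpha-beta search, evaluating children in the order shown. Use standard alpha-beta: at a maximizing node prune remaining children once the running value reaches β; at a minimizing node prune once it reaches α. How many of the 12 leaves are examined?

B [α=-∞,β=+∞]: v=-7
C [α=-7,β=+∞]: v=-9 after child 2 ≤ α → α-cutoff, skip 1
D [α=-7,β=+∞]: v=-9 after child 1 ≤ α → α-cutoff, skip 1
E [α=-7,β=+∞]: v=3
Root [α=-∞,β=+∞]: v=3
Leaves evaluated: 10 of 12.

10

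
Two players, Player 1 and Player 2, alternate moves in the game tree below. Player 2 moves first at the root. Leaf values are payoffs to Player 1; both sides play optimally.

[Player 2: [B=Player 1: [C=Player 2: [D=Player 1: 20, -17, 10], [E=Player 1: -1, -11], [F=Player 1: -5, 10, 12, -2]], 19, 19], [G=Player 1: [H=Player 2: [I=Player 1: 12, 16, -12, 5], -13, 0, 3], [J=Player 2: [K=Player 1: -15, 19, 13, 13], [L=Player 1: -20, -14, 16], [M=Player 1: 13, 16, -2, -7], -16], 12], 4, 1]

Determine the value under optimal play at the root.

D (Player 1): max(20, -17, 10) = 20
E (Player 1): max(-1, -11) = -1
F (Player 1): max(-5, 10, 12, -2) = 12
C (Player 2): min(20, -1, 12) = -1
B (Player 1): max(-1, 19, 19) = 19
I (Player 1): max(12, 16, -12, 5) = 16
H (Player 2): min(16, -13, 0, 3) = -13
K (Player 1): max(-15, 19, 13, 13) = 19
L (Player 1): max(-20, -14, 16) = 16
M (Player 1): max(13, 16, -2, -7) = 16
J (Player 2): min(19, 16, 16, -16) = -16
G (Player 1): max(-13, -16, 12) = 12
Root (Player 2): min(19, 12, 4, 1) = 1

1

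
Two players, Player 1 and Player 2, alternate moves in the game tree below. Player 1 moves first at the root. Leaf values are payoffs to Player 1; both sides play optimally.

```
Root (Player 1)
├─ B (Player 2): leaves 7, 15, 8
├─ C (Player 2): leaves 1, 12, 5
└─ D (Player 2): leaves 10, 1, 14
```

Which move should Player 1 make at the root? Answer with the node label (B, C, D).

B

B (Player 2): min(7, 15, 8) = 7
C (Player 2): min(1, 12, 5) = 1
D (Player 2): min(10, 1, 14) = 1
Root (Player 1): max(7, 1, 1) = 7
Player 1 picks the child with the highest value: B (value 7).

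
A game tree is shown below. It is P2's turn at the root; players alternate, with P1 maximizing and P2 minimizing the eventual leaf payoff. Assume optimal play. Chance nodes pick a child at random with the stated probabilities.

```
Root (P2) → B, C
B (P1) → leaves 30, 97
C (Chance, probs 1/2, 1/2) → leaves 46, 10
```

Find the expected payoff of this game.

B (P1): max(30, 97) = 97
C (Chance): 1/2·46 + 1/2·10 = 28
Root (P2): min(97, 28) = 28

28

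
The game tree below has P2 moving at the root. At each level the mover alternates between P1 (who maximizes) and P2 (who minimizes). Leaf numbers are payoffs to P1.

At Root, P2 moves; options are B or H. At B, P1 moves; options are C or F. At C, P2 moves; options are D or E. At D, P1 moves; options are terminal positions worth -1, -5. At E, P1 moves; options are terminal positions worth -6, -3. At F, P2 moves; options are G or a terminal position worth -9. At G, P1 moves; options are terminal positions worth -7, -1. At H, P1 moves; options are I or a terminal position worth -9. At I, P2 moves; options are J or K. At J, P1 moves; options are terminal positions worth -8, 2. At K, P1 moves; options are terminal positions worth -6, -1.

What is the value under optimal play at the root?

D (P1): max(-1, -5) = -1
E (P1): max(-6, -3) = -3
C (P2): min(-1, -3) = -3
G (P1): max(-7, -1) = -1
F (P2): min(-1, -9) = -9
B (P1): max(-3, -9) = -3
J (P1): max(-8, 2) = 2
K (P1): max(-6, -1) = -1
I (P2): min(2, -1) = -1
H (P1): max(-1, -9) = -1
Root (P2): min(-3, -1) = -3

-3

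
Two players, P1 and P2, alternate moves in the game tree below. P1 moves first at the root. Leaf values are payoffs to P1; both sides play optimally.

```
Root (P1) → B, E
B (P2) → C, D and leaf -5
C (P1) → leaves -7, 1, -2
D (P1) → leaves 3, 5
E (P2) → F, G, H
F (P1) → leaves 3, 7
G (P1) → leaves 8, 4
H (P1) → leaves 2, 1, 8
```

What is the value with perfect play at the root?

C (P1): max(-7, 1, -2) = 1
D (P1): max(3, 5) = 5
B (P2): min(1, 5, -5) = -5
F (P1): max(3, 7) = 7
G (P1): max(8, 4) = 8
H (P1): max(2, 1, 8) = 8
E (P2): min(7, 8, 8) = 7
Root (P1): max(-5, 7) = 7

7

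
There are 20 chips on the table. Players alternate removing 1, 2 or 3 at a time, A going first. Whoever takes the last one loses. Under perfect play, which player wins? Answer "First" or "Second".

Compute winning (W) and losing (L) positions by backward induction:
i:   0  1  2  3  4  5  6  7  8  9 10 11 12 13 14 15 16 17 18 19 20
     W  L  W  W  W  L  W  W  W  L  W  W  W  L  W  W  W  L  W  W  W
Position 20 is W, so the first player wins.

First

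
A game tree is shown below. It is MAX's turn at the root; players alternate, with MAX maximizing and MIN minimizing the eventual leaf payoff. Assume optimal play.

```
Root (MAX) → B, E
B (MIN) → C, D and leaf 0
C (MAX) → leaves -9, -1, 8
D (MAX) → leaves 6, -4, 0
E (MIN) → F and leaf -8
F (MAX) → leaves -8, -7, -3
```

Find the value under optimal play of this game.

0

C (MAX): max(-9, -1, 8) = 8
D (MAX): max(6, -4, 0) = 6
B (MIN): min(8, 6, 0) = 0
F (MAX): max(-8, -7, -3) = -3
E (MIN): min(-3, -8) = -8
Root (MAX): max(0, -8) = 0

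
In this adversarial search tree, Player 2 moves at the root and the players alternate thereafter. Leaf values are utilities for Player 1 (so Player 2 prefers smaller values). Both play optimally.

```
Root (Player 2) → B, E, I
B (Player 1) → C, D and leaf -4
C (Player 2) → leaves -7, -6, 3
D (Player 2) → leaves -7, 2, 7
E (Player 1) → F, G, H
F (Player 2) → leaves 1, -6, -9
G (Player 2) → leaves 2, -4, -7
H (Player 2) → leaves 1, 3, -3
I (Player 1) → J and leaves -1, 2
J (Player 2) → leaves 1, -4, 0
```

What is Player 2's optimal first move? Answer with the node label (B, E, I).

B

C (Player 2): min(-7, -6, 3) = -7
D (Player 2): min(-7, 2, 7) = -7
B (Player 1): max(-7, -7, -4) = -4
F (Player 2): min(1, -6, -9) = -9
G (Player 2): min(2, -4, -7) = -7
H (Player 2): min(1, 3, -3) = -3
E (Player 1): max(-9, -7, -3) = -3
J (Player 2): min(1, -4, 0) = -4
I (Player 1): max(-4, -1, 2) = 2
Root (Player 2): min(-4, -3, 2) = -4
Player 2 picks the child with the lowest value: B (value -4).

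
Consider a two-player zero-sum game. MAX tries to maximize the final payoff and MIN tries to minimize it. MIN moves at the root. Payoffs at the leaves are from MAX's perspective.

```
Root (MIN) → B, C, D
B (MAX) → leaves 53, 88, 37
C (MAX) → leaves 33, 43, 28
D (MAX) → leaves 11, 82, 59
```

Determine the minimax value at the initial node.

B (MAX): max(53, 88, 37) = 88
C (MAX): max(33, 43, 28) = 43
D (MAX): max(11, 82, 59) = 82
Root (MIN): min(88, 43, 82) = 43

43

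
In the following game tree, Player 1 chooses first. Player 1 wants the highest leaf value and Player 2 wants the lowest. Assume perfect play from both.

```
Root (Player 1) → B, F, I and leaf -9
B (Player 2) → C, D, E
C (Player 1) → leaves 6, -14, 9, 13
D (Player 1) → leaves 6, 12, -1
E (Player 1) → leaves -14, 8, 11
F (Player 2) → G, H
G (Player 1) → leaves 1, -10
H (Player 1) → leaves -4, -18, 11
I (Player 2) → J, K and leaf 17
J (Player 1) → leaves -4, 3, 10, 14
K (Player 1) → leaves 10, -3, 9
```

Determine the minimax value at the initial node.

C (Player 1): max(6, -14, 9, 13) = 13
D (Player 1): max(6, 12, -1) = 12
E (Player 1): max(-14, 8, 11) = 11
B (Player 2): min(13, 12, 11) = 11
G (Player 1): max(1, -10) = 1
H (Player 1): max(-4, -18, 11) = 11
F (Player 2): min(1, 11) = 1
J (Player 1): max(-4, 3, 10, 14) = 14
K (Player 1): max(10, -3, 9) = 10
I (Player 2): min(14, 10, 17) = 10
Root (Player 1): max(11, 1, 10, -9) = 11

11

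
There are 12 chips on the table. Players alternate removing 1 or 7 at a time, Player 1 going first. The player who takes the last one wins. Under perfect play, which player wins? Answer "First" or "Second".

W/L table (W = player to move can force a win):
i:   0  1  2  3  4  5  6  7  8  9 10 11 12
     L  W  L  W  L  W  L  W  L  W  L  W  L
Position 12 is L, so the second player wins.

Second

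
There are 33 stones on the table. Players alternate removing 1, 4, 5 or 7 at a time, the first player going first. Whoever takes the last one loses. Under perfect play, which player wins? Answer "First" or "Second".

i:   0  1  2  3  4  5  6  7  8  9 10 11 12 13 14 15 16 17 18 19 20 21 22 23 24 25 26 27 28 29 30 31 32 33
     W  L  W  L  W  W  W  W  W  L  W  L  W  W  W  W  W  L  W  L  W  W  W  W  W  L  W  L  W  W  W  W  W  L
Position 33 is L, so the second player wins.

Second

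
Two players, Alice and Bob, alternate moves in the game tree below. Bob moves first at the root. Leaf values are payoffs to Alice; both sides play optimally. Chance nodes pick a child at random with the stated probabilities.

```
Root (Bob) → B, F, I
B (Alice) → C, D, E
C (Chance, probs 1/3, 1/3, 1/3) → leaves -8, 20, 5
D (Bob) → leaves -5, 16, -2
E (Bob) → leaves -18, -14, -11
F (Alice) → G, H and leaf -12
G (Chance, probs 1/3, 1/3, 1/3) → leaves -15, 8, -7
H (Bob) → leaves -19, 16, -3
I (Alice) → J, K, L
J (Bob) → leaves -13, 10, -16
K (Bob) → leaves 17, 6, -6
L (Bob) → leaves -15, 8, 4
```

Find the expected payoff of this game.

C (Chance): 1/3·-8 + 1/3·20 + 1/3·5 = 5.67
D (Bob): min(-5, 16, -2) = -5
E (Bob): min(-18, -14, -11) = -18
B (Alice): max(5.67, -5, -18) = 5.67
G (Chance): 1/3·-15 + 1/3·8 + 1/3·-7 = -4.67
H (Bob): min(-19, 16, -3) = -19
F (Alice): max(-4.67, -19, -12) = -4.67
J (Bob): min(-13, 10, -16) = -16
K (Bob): min(17, 6, -6) = -6
L (Bob): min(-15, 8, 4) = -15
I (Alice): max(-16, -6, -15) = -6
Root (Bob): min(5.67, -4.67, -6) = -6

-6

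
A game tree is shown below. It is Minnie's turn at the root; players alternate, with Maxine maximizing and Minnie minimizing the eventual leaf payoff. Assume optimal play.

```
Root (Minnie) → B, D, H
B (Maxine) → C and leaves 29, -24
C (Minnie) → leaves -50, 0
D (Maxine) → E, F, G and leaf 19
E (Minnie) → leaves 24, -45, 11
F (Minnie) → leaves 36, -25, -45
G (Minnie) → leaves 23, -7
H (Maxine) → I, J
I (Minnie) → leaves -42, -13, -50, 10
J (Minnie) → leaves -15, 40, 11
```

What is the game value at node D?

E: min(24, -45, 11) = -45
F: min(36, -25, -45) = -45
G: min(23, -7) = -7
D: max(-45, -45, -7, 19) = 19

19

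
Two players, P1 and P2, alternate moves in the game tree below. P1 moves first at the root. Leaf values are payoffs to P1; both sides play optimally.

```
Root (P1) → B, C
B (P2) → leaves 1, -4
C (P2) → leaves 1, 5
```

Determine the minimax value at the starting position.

1

B (P2): min(1, -4) = -4
C (P2): min(1, 5) = 1
Root (P1): max(-4, 1) = 1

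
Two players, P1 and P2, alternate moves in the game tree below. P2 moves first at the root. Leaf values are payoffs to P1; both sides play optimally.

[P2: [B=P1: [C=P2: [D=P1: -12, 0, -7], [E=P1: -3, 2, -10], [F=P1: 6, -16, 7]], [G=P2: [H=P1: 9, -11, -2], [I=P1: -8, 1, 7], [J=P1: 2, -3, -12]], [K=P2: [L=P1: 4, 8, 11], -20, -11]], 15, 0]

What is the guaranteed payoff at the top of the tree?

0

D (P1): max(-12, 0, -7) = 0
E (P1): max(-3, 2, -10) = 2
F (P1): max(6, -16, 7) = 7
C (P2): min(0, 2, 7) = 0
H (P1): max(9, -11, -2) = 9
I (P1): max(-8, 1, 7) = 7
J (P1): max(2, -3, -12) = 2
G (P2): min(9, 7, 2) = 2
L (P1): max(4, 8, 11) = 11
K (P2): min(11, -20, -11) = -20
B (P1): max(0, 2, -20) = 2
Root (P2): min(2, 15, 0) = 0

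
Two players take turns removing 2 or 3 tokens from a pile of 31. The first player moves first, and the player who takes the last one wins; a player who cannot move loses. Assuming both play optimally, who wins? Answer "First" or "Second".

W/L table (W = player to move can force a win):
i:   0  1  2  3  4  5  6  7  8  9 10 11 12 13 14 15 16 17 18 19 20 21 22 23 24 25 26 27 28 29 30 31
     L  L  W  W  W  L  L  W  W  W  L  L  W  W  W  L  L  W  W  W  L  L  W  W  W  L  L  W  W  W  L  L
Position 31 is L, so the second player wins.

Second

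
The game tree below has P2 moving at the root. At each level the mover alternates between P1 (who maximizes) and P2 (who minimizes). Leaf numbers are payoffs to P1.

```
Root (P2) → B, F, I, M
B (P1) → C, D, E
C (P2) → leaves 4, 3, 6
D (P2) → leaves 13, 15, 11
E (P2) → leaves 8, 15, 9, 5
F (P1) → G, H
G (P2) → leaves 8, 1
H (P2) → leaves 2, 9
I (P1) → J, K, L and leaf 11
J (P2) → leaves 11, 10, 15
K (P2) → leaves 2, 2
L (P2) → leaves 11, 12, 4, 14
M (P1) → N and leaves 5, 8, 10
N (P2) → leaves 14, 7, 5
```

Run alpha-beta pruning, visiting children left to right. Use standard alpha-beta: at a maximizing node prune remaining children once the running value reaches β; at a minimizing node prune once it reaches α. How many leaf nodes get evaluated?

17

C [α=-∞,β=+∞]: v=3
D [α=3,β=+∞]: v=11
E [α=11,β=+∞]: v=8 after child 1 ≤ α → α-cutoff, skip 3
B [α=-∞,β=+∞]: v=11
G [α=-∞,β=11]: v=1
H [α=1,β=11]: v=2
F [α=-∞,β=11]: v=2
J [α=-∞,β=2]: v=10
I [α=-∞,β=2]: v=10 after child 1 ≥ β → β-cutoff, skip 3
N [α=-∞,β=2]: v=5
M [α=-∞,β=2]: v=5 after child 1 ≥ β → β-cutoff, skip 3
Root [α=-∞,β=+∞]: v=2
Leaves evaluated: 17 of 30.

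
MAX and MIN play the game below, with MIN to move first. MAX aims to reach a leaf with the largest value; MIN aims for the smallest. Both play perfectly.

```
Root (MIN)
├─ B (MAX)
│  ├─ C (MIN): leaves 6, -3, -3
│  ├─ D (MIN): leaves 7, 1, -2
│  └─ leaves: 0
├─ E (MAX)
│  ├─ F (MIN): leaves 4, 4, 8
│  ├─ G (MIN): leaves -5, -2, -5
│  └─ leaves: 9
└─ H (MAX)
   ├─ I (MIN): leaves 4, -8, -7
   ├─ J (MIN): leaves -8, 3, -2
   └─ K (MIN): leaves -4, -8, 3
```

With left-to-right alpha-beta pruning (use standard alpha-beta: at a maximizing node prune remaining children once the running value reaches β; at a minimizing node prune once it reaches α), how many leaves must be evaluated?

C [α=-∞,β=+∞]: v=-3
D [α=-3,β=+∞]: v=-2
B [α=-∞,β=+∞]: v=0
F [α=-∞,β=0]: v=4
E [α=-∞,β=0]: v=4 after child 1 ≥ β → β-cutoff, skip 2
I [α=-∞,β=0]: v=-8
J [α=-8,β=0]: v=-8 after child 1 ≤ α → α-cutoff, skip 2
K [α=-8,β=0]: v=-8 after child 2 ≤ α → α-cutoff, skip 1
H [α=-∞,β=0]: v=-8
Root [α=-∞,β=+∞]: v=-8
Leaves evaluated: 16 of 23.

16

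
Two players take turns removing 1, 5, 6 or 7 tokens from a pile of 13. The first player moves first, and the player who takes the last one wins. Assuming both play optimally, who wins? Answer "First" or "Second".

i:   0  1  2  3  4  5  6  7  8  9 10 11 12 13
     L  W  L  W  L  W  W  W  W  W  W  W  L  W
Position 13 is W, so the first player wins.

First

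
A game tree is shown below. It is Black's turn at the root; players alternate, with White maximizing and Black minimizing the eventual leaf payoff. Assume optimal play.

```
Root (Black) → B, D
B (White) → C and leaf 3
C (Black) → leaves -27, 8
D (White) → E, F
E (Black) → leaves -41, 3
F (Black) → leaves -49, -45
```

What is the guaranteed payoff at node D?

E: min(-41, 3) = -41
F: min(-49, -45) = -49
D: max(-41, -49) = -41

-41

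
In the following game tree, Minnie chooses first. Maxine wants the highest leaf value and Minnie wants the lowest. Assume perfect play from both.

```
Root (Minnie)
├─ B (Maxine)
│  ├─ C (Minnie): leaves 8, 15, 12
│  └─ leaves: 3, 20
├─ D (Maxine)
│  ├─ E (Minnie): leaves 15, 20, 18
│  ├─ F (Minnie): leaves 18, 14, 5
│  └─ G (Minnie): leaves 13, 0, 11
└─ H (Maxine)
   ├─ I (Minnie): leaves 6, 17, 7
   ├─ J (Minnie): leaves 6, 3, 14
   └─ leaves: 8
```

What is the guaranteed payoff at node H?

I: min(6, 17, 7) = 6
J: min(6, 3, 14) = 3
H: max(6, 3, 8) = 8

8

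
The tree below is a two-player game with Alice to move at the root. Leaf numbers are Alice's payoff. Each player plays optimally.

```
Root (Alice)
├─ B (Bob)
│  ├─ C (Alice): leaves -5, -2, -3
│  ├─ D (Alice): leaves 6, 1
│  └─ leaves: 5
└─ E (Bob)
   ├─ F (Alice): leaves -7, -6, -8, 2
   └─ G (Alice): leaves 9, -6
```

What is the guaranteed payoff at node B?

-2

C: max(-5, -2, -3) = -2
D: max(6, 1) = 6
B: min(-2, 6, 5) = -2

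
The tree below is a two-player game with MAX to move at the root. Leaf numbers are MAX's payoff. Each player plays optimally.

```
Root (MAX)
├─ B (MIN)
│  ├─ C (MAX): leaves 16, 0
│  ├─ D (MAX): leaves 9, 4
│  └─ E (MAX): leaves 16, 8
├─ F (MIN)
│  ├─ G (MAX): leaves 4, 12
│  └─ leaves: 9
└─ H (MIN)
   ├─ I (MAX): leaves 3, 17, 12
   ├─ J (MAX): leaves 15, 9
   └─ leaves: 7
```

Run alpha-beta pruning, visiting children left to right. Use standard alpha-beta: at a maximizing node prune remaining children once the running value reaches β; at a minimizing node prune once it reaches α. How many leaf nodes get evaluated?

14

C [α=-∞,β=+∞]: v=16
D [α=-∞,β=16]: v=9
E [α=-∞,β=9]: v=16 after child 1 ≥ β → β-cutoff, skip 1
B [α=-∞,β=+∞]: v=9
G [α=9,β=+∞]: v=12
F [α=9,β=+∞]: v=9
I [α=9,β=+∞]: v=17
J [α=9,β=17]: v=15
H [α=9,β=+∞]: v=7
Root [α=-∞,β=+∞]: v=9
Leaves evaluated: 14 of 15.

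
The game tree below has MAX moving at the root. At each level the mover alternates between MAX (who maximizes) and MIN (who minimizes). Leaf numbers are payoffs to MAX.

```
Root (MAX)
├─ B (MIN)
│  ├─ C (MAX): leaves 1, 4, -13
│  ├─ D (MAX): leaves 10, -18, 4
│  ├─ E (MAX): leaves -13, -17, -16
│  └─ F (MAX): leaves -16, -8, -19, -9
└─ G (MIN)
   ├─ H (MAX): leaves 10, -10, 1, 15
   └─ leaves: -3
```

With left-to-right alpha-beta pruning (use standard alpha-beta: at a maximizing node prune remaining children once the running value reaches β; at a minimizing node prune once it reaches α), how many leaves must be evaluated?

14

C [α=-∞,β=+∞]: v=4
D [α=-∞,β=4]: v=10 after child 1 ≥ β → β-cutoff, skip 2
E [α=-∞,β=4]: v=-13
F [α=-∞,β=-13]: v=-8 after child 2 ≥ β → β-cutoff, skip 2
B [α=-∞,β=+∞]: v=-13
H [α=-13,β=+∞]: v=15
G [α=-13,β=+∞]: v=-3
Root [α=-∞,β=+∞]: v=-3
Leaves evaluated: 14 of 18.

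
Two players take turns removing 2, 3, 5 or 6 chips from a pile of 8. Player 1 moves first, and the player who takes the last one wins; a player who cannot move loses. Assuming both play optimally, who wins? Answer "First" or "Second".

Second

i:   0  1  2  3  4  5  6  7  8
     L  L  W  W  W  W  W  W  L
Position 8 is L, so the second player wins.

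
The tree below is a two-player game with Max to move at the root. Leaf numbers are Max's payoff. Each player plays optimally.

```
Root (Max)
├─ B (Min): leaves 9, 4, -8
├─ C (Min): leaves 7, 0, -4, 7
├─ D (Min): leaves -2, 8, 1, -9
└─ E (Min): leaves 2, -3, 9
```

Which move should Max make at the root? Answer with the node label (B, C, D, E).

E

B (Min): min(9, 4, -8) = -8
C (Min): min(7, 0, -4, 7) = -4
D (Min): min(-2, 8, 1, -9) = -9
E (Min): min(2, -3, 9) = -3
Root (Max): max(-8, -4, -9, -3) = -3
Max picks the child with the highest value: E (value -3).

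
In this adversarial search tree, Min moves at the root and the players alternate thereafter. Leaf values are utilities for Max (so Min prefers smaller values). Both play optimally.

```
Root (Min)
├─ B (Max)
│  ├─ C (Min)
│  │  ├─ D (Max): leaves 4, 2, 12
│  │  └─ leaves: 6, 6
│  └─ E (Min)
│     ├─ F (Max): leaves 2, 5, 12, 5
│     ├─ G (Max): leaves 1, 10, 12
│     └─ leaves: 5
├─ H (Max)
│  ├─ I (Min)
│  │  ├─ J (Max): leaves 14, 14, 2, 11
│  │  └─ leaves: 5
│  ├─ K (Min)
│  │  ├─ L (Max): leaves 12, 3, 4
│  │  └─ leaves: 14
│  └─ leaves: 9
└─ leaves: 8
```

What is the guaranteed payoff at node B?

D: max(4, 2, 12) = 12
C: min(12, 6, 6) = 6
F: max(2, 5, 12, 5) = 12
G: max(1, 10, 12) = 12
E: min(12, 12, 5) = 5
B: max(6, 5) = 6

6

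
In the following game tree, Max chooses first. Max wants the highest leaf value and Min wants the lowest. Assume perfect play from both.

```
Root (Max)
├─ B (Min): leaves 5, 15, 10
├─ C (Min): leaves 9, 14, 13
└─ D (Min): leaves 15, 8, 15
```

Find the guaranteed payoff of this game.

9

B (Min): min(5, 15, 10) = 5
C (Min): min(9, 14, 13) = 9
D (Min): min(15, 8, 15) = 8
Root (Max): max(5, 9, 8) = 9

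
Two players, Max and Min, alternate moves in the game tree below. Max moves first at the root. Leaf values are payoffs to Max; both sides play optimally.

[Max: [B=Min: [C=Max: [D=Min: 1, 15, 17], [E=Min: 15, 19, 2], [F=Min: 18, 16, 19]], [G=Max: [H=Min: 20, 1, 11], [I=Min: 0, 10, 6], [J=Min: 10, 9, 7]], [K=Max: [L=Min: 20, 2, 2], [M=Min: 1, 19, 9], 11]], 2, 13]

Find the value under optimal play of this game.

D (Min): min(1, 15, 17) = 1
E (Min): min(15, 19, 2) = 2
F (Min): min(18, 16, 19) = 16
C (Max): max(1, 2, 16) = 16
H (Min): min(20, 1, 11) = 1
I (Min): min(0, 10, 6) = 0
J (Min): min(10, 9, 7) = 7
G (Max): max(1, 0, 7) = 7
L (Min): min(20, 2, 2) = 2
M (Min): min(1, 19, 9) = 1
K (Max): max(2, 1, 11) = 11
B (Min): min(16, 7, 11) = 7
Root (Max): max(7, 2, 13) = 13

13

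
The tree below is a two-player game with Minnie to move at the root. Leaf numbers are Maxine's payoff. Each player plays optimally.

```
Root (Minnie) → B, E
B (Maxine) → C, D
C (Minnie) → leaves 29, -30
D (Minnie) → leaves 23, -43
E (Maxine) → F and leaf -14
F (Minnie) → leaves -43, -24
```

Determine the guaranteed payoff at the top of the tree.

-30

C (Minnie): min(29, -30) = -30
D (Minnie): min(23, -43) = -43
B (Maxine): max(-30, -43) = -30
F (Minnie): min(-43, -24) = -43
E (Maxine): max(-43, -14) = -14
Root (Minnie): min(-30, -14) = -30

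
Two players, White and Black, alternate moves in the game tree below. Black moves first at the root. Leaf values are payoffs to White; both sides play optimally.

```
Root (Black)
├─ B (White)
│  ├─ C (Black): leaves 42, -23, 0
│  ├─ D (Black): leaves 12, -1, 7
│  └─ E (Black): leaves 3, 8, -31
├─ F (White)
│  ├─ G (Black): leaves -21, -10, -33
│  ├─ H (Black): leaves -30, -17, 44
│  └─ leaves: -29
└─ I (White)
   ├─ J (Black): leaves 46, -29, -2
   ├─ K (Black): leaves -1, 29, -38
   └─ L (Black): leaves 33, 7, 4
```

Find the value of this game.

-29

C (Black): min(42, -23, 0) = -23
D (Black): min(12, -1, 7) = -1
E (Black): min(3, 8, -31) = -31
B (White): max(-23, -1, -31) = -1
G (Black): min(-21, -10, -33) = -33
H (Black): min(-30, -17, 44) = -30
F (White): max(-33, -30, -29) = -29
J (Black): min(46, -29, -2) = -29
K (Black): min(-1, 29, -38) = -38
L (Black): min(33, 7, 4) = 4
I (White): max(-29, -38, 4) = 4
Root (Black): min(-1, -29, 4) = -29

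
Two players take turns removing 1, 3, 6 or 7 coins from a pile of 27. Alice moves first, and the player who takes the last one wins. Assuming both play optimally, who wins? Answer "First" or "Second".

First

Positions where the player to move wins (W) vs loses (L):
i:   0  1  2  3  4  5  6  7  8  9 10 11 12 13 14 15 16 17 18 19 20 21 22 23 24 25 26 27
     L  W  L  W  L  W  W  W  W  W  W  W  L  W  L  W  L  W  W  W  W  W  W  W  L  W  L  W
Position 27 is W, so the first player wins.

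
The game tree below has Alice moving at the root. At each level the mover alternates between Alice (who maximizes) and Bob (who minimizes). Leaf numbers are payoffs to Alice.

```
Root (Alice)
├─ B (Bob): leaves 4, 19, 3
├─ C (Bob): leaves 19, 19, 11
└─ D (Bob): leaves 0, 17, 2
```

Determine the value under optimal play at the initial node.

11

B (Bob): min(4, 19, 3) = 3
C (Bob): min(19, 19, 11) = 11
D (Bob): min(0, 17, 2) = 0
Root (Alice): max(3, 11, 0) = 11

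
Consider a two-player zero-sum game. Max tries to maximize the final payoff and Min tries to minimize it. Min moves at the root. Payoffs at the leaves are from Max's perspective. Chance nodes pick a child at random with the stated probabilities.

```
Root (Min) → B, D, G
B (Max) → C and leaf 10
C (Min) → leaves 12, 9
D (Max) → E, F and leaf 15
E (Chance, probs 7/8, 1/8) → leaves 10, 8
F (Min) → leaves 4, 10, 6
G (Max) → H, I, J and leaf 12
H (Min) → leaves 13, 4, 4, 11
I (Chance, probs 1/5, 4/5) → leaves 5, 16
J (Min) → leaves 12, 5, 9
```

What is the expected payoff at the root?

C (Min): min(12, 9) = 9
B (Max): max(9, 10) = 10
E (Chance): 7/8·10 + 1/8·8 = 9.75
F (Min): min(4, 10, 6) = 4
D (Max): max(9.75, 4, 15) = 15
H (Min): min(13, 4, 4, 11) = 4
I (Chance): 1/5·5 + 4/5·16 = 13.8
J (Min): min(12, 5, 9) = 5
G (Max): max(4, 13.8, 5, 12) = 13.8
Root (Min): min(10, 15, 13.8) = 10

10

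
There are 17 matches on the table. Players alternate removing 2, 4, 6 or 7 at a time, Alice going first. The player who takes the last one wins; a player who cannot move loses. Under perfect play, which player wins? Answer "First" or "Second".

First

Compute winning (W) and losing (L) positions by backward induction:
i:   0  1  2  3  4  5  6  7  8  9 10 11 12 13 14 15 16 17
     L  L  W  W  W  W  W  W  W  L  L  W  W  W  W  W  W  W
Position 17 is W, so the first player wins.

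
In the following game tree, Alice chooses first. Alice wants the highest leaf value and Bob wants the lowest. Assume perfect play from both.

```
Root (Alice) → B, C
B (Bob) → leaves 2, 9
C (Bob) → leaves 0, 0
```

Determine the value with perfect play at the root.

2

B (Bob): min(2, 9) = 2
C (Bob): min(0, 0) = 0
Root (Alice): max(2, 0) = 2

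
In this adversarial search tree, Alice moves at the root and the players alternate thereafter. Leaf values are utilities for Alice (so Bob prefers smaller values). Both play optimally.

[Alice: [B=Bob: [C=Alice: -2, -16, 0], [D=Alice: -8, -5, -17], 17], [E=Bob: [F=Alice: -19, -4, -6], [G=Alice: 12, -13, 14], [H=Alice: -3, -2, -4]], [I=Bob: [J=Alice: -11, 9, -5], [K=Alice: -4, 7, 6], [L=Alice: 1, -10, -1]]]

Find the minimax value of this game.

1

C (Alice): max(-2, -16, 0) = 0
D (Alice): max(-8, -5, -17) = -5
B (Bob): min(0, -5, 17) = -5
F (Alice): max(-19, -4, -6) = -4
G (Alice): max(12, -13, 14) = 14
H (Alice): max(-3, -2, -4) = -2
E (Bob): min(-4, 14, -2) = -4
J (Alice): max(-11, 9, -5) = 9
K (Alice): max(-4, 7, 6) = 7
L (Alice): max(1, -10, -1) = 1
I (Bob): min(9, 7, 1) = 1
Root (Alice): max(-5, -4, 1) = 1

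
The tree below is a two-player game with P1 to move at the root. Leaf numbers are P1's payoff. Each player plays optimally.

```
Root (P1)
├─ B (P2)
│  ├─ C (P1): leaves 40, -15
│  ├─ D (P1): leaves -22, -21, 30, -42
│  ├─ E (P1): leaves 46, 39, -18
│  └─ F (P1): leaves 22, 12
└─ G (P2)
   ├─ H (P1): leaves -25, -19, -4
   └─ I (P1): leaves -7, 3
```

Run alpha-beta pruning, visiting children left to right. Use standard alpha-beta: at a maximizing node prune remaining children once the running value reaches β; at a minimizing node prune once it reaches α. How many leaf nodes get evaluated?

C [α=-∞,β=+∞]: v=40
D [α=-∞,β=40]: v=30
E [α=-∞,β=30]: v=46 after child 1 ≥ β → β-cutoff, skip 2
F [α=-∞,β=30]: v=22
B [α=-∞,β=+∞]: v=22
H [α=22,β=+∞]: v=-4
G [α=22,β=+∞]: v=-4 after child 1 ≤ α → α-cutoff, skip 1
Root [α=-∞,β=+∞]: v=22
Leaves evaluated: 12 of 16.

12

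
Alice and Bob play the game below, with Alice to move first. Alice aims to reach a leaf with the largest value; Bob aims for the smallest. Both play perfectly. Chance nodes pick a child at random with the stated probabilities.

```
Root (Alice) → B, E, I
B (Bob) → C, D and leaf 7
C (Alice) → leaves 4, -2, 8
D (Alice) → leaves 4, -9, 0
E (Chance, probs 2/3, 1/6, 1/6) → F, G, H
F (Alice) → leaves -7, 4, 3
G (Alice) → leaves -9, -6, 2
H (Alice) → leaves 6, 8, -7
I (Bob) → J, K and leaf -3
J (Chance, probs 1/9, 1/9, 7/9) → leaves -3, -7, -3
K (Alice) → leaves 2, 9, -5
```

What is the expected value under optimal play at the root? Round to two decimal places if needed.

4.33

C (Alice): max(4, -2, 8) = 8
D (Alice): max(4, -9, 0) = 4
B (Bob): min(8, 4, 7) = 4
F (Alice): max(-7, 4, 3) = 4
G (Alice): max(-9, -6, 2) = 2
H (Alice): max(6, 8, -7) = 8
E (Chance): 2/3·4 + 1/6·2 + 1/6·8 = 4.33
J (Chance): 1/9·-3 + 1/9·-7 + 7/9·-3 = -3.44
K (Alice): max(2, 9, -5) = 9
I (Bob): min(-3.44, 9, -3) = -3.44
Root (Alice): max(4, 4.33, -3.44) = 4.33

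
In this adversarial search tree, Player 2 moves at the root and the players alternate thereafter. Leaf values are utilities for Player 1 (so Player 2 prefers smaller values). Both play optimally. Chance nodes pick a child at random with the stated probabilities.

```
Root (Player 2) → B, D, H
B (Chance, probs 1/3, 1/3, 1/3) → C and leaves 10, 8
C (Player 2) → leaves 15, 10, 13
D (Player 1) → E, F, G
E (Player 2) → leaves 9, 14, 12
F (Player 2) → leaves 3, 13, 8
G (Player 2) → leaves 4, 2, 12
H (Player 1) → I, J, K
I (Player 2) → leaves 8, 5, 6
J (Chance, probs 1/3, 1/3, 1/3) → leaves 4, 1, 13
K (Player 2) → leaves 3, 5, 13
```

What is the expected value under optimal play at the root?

6

C (Player 2): min(15, 10, 13) = 10
B (Chance): 1/3·10 + 1/3·10 + 1/3·8 = 9.33
E (Player 2): min(9, 14, 12) = 9
F (Player 2): min(3, 13, 8) = 3
G (Player 2): min(4, 2, 12) = 2
D (Player 1): max(9, 3, 2) = 9
I (Player 2): min(8, 5, 6) = 5
J (Chance): 1/3·4 + 1/3·1 + 1/3·13 = 6
K (Player 2): min(3, 5, 13) = 3
H (Player 1): max(5, 6, 3) = 6
Root (Player 2): min(9.33, 9, 6) = 6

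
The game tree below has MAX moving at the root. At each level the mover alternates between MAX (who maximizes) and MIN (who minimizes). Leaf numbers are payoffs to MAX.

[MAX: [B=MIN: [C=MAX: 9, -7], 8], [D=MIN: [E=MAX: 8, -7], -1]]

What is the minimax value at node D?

E: max(8, -7) = 8
D: min(8, -1) = -1

-1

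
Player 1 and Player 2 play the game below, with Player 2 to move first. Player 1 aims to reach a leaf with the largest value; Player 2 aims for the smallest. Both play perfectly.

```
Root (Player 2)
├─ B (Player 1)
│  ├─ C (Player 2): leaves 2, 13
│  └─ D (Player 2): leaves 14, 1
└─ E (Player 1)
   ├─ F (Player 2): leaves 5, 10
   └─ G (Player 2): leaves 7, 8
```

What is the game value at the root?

C (Player 2): min(2, 13) = 2
D (Player 2): min(14, 1) = 1
B (Player 1): max(2, 1) = 2
F (Player 2): min(5, 10) = 5
G (Player 2): min(7, 8) = 7
E (Player 1): max(5, 7) = 7
Root (Player 2): min(2, 7) = 2

2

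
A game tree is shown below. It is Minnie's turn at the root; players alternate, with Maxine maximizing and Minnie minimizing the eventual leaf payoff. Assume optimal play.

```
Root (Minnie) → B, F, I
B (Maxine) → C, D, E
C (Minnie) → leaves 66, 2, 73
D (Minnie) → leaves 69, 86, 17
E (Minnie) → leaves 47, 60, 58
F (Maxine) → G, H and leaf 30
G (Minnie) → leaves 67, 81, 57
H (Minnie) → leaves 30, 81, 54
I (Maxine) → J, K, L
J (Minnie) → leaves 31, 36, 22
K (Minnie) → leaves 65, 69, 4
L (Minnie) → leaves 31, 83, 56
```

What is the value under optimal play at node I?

J: min(31, 36, 22) = 22
K: min(65, 69, 4) = 4
L: min(31, 83, 56) = 31
I: max(22, 4, 31) = 31

31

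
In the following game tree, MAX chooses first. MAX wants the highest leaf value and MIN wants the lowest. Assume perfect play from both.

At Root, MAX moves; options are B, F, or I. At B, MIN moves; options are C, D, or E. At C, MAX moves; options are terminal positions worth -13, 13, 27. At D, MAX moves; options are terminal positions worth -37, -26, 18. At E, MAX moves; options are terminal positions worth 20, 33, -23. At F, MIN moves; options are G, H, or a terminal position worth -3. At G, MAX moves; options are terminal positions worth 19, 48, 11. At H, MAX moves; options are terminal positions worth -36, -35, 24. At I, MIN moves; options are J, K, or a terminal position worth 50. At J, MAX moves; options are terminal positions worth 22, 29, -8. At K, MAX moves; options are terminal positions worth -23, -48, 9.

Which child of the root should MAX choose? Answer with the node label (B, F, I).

C (MAX): max(-13, 13, 27) = 27
D (MAX): max(-37, -26, 18) = 18
E (MAX): max(20, 33, -23) = 33
B (MIN): min(27, 18, 33) = 18
G (MAX): max(19, 48, 11) = 48
H (MAX): max(-36, -35, 24) = 24
F (MIN): min(48, 24, -3) = -3
J (MAX): max(22, 29, -8) = 29
K (MAX): max(-23, -48, 9) = 9
I (MIN): min(29, 9, 50) = 9
Root (MAX): max(18, -3, 9) = 18
MAX picks the child with the highest value: B (value 18).

B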